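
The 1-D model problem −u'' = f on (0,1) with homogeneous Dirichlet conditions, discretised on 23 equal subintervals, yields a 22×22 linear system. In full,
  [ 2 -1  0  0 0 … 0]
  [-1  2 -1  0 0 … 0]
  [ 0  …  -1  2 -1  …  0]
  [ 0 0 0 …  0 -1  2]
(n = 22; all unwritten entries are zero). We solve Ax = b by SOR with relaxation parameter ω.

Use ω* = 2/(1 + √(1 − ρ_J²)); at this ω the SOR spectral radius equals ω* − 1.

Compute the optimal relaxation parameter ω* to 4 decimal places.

n=22: λ(B_J) = 1 − λ(A)/2 = cos(kπ/23); k=1 gives ρ_J = 0.9907.
√(1−ρ_J²) = |sin(π/23)| = 0.13617
Then 2/(1+√(1−ρ_J²)) = 2/(1+0.13617); ω* = 2/1.13617 = 1.7603.
Hence ρ(B_{ω*}) = 1.7603 − 1 = 0.7603.

ω* = 1.7603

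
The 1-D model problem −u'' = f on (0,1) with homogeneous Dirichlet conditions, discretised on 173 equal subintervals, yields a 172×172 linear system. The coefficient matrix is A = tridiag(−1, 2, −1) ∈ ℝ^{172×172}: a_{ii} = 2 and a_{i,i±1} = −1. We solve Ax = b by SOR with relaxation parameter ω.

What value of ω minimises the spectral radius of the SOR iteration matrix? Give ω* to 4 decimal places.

ω* = 1.9643

n=172: λ(B_J) = 1 − λ(A)/2 = cos(kπ/173); k=1 gives ρ_J = 0.9998.
√(1−ρ_J²) simplifies to sin(π/173) = 0.01816.
ω* = 2/(1 + 0.01816) = 2/1.01816 = 1.9643.
Hence ρ(B_{ω*}) = 1.9643 − 1 = 0.9643.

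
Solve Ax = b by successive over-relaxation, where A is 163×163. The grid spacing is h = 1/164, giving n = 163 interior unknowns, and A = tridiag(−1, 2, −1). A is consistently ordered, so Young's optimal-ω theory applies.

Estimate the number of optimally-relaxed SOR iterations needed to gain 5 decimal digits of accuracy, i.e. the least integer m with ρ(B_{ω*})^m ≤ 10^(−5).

spectrum of D⁻¹(L+U) = {cos(kπ/164) : 1≤k≤163}; ρ_J = cos(π/164) = 0.9998165.
√(1−ρ_J²) = |sin(π/164)| = 0.0191549
ω* = 2/(1+0.0191549) = 1.9624102
ρ_SOR = ω* − 1 = 1.9624102 − 1 = 0.9624102.
m ≥ 5·ln10 / (−ln 0.9624102) = 300.484; smallest integer m = 301.

m = 301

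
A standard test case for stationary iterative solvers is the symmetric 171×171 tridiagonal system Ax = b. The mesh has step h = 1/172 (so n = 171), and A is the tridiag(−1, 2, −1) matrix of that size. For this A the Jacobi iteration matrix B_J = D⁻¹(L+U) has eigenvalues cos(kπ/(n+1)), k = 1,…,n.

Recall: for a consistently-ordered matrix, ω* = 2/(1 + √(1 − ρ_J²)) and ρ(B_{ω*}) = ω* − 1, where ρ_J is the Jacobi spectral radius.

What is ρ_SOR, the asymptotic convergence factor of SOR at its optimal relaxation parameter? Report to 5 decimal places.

ρ_SOR = 0.96413

ρ_J = max_k |cos(kπ/172)| = cos(π/172) = 0.99983
root = sin(π/172) = 0.018264  (since 1−cos² = sin²).
Young: ω* = 2/(1+√(1−ρ_J²)) = 2/(1+0.018264) = 2/1.018264 = 1.96413.
and ρ(B_{ω*}) = 1.96413 − 1 = 0.96413.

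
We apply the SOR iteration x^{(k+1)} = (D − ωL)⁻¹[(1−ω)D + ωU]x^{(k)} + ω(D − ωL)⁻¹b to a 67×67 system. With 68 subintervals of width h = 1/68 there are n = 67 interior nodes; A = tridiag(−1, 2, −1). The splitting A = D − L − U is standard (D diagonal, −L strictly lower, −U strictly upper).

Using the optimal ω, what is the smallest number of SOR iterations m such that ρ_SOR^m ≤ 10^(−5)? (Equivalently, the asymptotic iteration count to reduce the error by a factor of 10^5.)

m = 125

spectrum of D⁻¹(L+U) = {cos(kπ/68) : 1≤k≤67}; ρ_J = cos(π/68) = 0.9989330.
√(1 − cos²(π/68)) = sin(π/68) ≈ 0.0461835.
So ω* = 2/1.0461835 = 1.9117105 (Young).
[ρ_SOR] ω* − 1 = 0.9117105.
(0.9117105)^m ≤ 10^{−5}  ⇒  m·ln(0.9117105) ≤ −5·ln10  ⇒  m ≥ 124.554  ⇒  m = 125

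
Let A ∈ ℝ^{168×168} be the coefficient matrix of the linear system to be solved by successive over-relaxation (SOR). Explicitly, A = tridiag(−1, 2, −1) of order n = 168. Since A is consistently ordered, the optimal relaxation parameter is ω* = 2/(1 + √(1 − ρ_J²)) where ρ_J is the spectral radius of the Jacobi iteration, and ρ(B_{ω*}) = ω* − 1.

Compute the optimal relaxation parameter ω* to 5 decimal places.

ω* = 1.96350

With n=168, ρ(Jacobi) = cos(π/169) = 0.99983.
√(1−ρ_J²) simplifies to sin(π/169) = 0.018588.
ω* = 2 / (1 + 0.018588) = 2 / 1.018588 ≈ 1.96350.
Hence ρ(B_{ω*}) = 1.96350 − 1 = 0.96350.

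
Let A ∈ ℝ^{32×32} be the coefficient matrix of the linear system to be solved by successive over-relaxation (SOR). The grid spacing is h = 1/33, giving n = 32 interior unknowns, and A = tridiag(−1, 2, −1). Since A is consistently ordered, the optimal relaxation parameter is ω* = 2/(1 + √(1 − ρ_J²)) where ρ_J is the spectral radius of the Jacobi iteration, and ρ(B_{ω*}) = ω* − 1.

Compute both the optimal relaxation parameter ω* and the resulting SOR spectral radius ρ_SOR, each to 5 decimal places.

With n=32, ρ(Jacobi) = cos(π/33) = 0.99547.
1 − cos²(π/33) = sin²(π/33) ⇒ √(1−ρ_J²) = sin(π/33) = 0.095056.
ω* = 2/(1 + 0.095056) = 2/1.095056 = 1.82639.
ρ(B_{ω*}) = ω*−1 = 0.82639

ω* = 1.82639, ρ_SOR = 0.82639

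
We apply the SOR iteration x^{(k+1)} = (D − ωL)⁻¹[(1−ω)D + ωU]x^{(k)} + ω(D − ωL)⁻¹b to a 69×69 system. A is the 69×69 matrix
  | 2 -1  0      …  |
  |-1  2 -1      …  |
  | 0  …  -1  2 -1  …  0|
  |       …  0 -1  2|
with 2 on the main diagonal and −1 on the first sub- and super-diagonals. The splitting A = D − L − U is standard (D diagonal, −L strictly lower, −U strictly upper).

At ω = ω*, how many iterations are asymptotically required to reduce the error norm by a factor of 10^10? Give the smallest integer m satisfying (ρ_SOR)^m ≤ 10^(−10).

m = 257

½·tridiag(1,0,1) at n=69: λ_k = cos(kπ/70); max |λ| at k=1 ⇒ ρ_J = cos(π/70) ≈ 0.9989931.
√(1−ρ_J²) simplifies to sin(π/70) = 0.0448648.
[ω*] 2 ÷ (1 + 0.0448648) = 2 ÷ 1.0448648 = 1.9141232.
At ω = 1.9141232 every |λ(B_ω)| = ω−1, so ρ_SOR = 0.9141232.
m ≥ 10·ln10 / (−ln 0.9141232) = 256.442; smallest integer m = 257.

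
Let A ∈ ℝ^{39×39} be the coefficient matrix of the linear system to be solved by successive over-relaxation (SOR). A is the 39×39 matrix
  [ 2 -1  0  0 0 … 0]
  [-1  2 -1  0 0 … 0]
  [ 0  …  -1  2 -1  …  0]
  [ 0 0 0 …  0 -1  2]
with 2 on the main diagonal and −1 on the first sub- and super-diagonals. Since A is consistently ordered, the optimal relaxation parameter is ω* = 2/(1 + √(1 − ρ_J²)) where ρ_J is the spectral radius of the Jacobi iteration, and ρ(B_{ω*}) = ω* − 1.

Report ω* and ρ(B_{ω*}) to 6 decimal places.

spectrum of D⁻¹(L+U) = {cos(kπ/40) : 1≤k≤39}; ρ_J = cos(π/40) = 0.996917.
√(1 − cos²(π/40)) = sin(π/40) ≈ 0.0784591.
So ω* = 2/1.0784591 = 1.854498 (Young).
ρ_SOR = ω* − 1 = 1.854498 − 1 = 0.854498.

ω* = 1.854498, ρ_SOR = 0.854498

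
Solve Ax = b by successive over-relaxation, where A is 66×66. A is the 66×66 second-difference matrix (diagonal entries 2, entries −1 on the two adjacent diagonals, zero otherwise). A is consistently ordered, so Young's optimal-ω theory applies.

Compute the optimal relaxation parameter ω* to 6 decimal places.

B_J for the 66×66 system has eigenvalues cos(kπ/67); ρ_J = cos(π/67) = 0.998901.
1 − cos²(π/67) = sin²(π/67) ⇒ √(1−ρ_J²) = sin(π/67) = 0.0468723.
So ω* = 2/1.0468723 = 1.910453 (Young).
ρ_SOR = ω* − 1 = 1.910453 − 1 = 0.910453.

ω* = 1.910453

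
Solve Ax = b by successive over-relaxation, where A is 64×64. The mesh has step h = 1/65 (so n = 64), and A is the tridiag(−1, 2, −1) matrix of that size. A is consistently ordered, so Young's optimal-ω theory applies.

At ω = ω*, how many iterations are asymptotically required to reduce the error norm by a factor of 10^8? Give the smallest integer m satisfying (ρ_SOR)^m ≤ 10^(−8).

m = 191

B_J for the 64×64 system has eigenvalues cos(kπ/65); ρ_J = cos(π/65) = 0.9988322.
1 − cos²(π/65) = sin²(π/65) ⇒ √(1−ρ_J²) = sin(π/65) = 0.0483134.
ω* = 2/(1+0.0483134) = 1.9078264
ρ_SOR = ω* − 1 = 1.9078264 − 1 = 0.9078264.
(0.9078264)^m ≤ 10^{−8}  ⇒  m·ln(0.9078264) ≤ −8·ln10  ⇒  m ≥ 190.489  ⇒  m = 191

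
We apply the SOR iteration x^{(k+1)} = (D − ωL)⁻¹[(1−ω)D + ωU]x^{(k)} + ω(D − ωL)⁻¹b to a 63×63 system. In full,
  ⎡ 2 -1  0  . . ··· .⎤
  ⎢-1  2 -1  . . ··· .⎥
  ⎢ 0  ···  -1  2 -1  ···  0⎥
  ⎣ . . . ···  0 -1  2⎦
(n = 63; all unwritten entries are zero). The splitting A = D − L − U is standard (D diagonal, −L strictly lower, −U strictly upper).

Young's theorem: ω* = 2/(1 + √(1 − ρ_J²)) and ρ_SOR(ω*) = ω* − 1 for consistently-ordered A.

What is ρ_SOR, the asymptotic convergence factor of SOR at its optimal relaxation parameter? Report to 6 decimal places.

spectrum of D⁻¹(L+U) = {cos(kπ/64) : 1≤k≤63}; ρ_J = cos(π/64) = 0.998795.
1 − cos²(π/64) = sin²(π/64) ⇒ √(1−ρ_J²) = sin(π/64) = 0.0490677.
ω* = 2/(1 + 0.0490677) = 2/1.0490677 = 1.906455.
ρ_SOR = ω* − 1 = 1.906455 − 1 = 0.906455.

ρ_SOR = 0.906455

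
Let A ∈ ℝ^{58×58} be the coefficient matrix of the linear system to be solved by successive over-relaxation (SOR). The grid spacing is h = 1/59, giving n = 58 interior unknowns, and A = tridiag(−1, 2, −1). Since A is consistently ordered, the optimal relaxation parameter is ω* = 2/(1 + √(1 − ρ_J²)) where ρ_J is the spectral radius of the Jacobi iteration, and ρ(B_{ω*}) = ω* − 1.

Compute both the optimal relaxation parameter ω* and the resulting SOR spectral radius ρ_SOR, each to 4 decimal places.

½·tridiag(1,0,1) at n=58: λ_k = cos(kπ/59); max |λ| at k=1 ⇒ ρ_J = cos(π/59) ≈ 0.9986.
√(1−ρ_J²) simplifies to sin(π/59) = 0.05322.
So ω* = 2/1.05322 = 1.8989 (Young).
At ω = 1.8989 every |λ(B_ω)| = ω−1, so ρ_SOR = 0.8989.

ω* = 1.8989, ρ_SOR = 0.8989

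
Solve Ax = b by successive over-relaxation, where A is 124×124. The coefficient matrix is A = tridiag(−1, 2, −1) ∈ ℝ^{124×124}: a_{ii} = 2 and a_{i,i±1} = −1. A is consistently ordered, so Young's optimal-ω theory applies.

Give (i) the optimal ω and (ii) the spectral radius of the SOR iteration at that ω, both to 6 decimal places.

ω* = 1.950972, ρ_SOR = 0.950972

spectrum of D⁻¹(L+U) = {cos(kπ/125) : 1≤k≤124}; ρ_J = cos(π/125) = 0.999684.
√(1−ρ_J²) simplifies to sin(π/125) = 0.0251301.
Then 2/(1+√(1−ρ_J²)) = 2/(1+0.0251301); ω* = 2/1.0251301 = 1.950972.
ρ(B_{ω*}) = ω*−1 = 0.950972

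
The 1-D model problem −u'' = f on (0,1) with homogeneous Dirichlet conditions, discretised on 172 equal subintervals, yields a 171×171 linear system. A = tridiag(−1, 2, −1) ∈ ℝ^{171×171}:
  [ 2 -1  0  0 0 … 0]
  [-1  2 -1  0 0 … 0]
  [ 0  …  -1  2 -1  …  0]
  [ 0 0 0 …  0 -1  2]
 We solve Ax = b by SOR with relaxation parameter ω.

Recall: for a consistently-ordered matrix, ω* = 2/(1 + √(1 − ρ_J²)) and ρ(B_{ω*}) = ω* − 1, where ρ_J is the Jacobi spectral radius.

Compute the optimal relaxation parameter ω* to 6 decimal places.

ω* = 1.964127

n=171: λ(B_J) = 1 − λ(A)/2 = cos(kπ/172); k=1 gives ρ_J = 0.999833.
√(1−ρ_J²) = |sin(π/172)| = 0.0182641
ω* = 2 / (1 + 0.0182641) = 2 / 1.0182641 ≈ 1.964127.
At ω = 1.964127 every |λ(B_ω)| = ω−1, so ρ_SOR = 0.964127.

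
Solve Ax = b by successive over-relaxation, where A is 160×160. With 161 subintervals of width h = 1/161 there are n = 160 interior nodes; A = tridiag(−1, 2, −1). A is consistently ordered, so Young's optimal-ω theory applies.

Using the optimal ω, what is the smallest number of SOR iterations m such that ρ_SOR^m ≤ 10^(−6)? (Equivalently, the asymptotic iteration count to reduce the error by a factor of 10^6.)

spectrum of D⁻¹(L+U) = {cos(kπ/161) : 1≤k≤160}; ρ_J = cos(π/161) = 0.9998096.
root = sin(π/161) = 0.0195118  (since 1−cos² = sin²).
[ω*] 2 ÷ (1 + 0.0195118) = 2 ÷ 1.0195118 = 1.9617232.
ρ(B_{ω*}) = ω*−1 = 0.9617232
ρ_SOR^m ≤ 10^(−6) ⇔ m ≥ 6·ln10/(−ln 0.9617232) = 13.8155/0.0390286 = 353.984; m = ⌈353.984⌉ = 354.

m = 354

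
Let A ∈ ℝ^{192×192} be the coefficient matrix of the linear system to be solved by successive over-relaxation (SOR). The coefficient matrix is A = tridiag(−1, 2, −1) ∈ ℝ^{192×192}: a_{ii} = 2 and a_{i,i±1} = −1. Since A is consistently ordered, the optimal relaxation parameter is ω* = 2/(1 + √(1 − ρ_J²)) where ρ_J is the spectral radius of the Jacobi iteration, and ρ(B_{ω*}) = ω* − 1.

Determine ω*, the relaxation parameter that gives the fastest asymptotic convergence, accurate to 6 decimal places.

With n=192, ρ(Jacobi) = cos(π/193) = 0.999868.
√(1 − cos²(π/193)) = sin(π/193) ≈ 0.0162770.
So ω* = 2/1.0162770 = 1.967967 (Young).
At ω = 1.967967 every |λ(B_ω)| = ω−1, so ρ_SOR = 0.967967.

ω* = 1.967967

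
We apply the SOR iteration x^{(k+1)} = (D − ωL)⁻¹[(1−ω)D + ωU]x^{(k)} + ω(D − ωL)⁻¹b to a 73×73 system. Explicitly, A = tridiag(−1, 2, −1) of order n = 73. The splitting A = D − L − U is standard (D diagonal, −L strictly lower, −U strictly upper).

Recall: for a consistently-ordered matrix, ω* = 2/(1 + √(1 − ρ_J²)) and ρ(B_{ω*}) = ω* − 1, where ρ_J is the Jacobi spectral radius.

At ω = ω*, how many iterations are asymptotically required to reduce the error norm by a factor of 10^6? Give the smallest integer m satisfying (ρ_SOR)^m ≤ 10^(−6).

B_J for the 73×73 system has eigenvalues cos(kπ/74); ρ_J = cos(π/74) = 0.9990990.
√(1−ρ_J²) simplifies to sin(π/74) = 0.0424412.
ω* = 2/(1+0.0424412) = 1.9185734
ρ(B_{ω*}) = ω*−1 = 0.9185734
For 6 digits: m = 6·ln10 / (−ln 0.9185734) = 13.8155/0.0849335 = 162.663; round up → m = 163.

m = 163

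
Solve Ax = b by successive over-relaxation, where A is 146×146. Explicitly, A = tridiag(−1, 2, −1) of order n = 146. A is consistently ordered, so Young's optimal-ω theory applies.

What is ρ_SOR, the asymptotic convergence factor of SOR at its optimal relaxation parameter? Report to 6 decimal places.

½·tridiag(1,0,1) at n=146: λ_k = cos(kπ/147); max |λ| at k=1 ⇒ ρ_J = cos(π/147) ≈ 0.999772.
root = sin(π/147) = 0.0213698  (since 1−cos² = sin²).
ω* = 2/(1+0.0213698) = 1.958155
ρ_SOR = ω* − 1 = 1.958155 − 1 = 0.958155.

ρ_SOR = 0.958155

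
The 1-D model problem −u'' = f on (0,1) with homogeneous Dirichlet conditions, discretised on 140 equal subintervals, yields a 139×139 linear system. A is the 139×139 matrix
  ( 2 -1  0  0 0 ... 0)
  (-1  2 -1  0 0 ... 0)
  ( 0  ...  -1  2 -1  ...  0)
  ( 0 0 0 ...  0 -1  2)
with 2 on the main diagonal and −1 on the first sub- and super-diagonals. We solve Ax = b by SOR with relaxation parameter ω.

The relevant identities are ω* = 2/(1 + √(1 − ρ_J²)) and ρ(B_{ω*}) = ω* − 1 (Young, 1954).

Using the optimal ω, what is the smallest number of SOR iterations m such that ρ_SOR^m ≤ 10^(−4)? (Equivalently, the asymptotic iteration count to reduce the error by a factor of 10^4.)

m = 206

½·tridiag(1,0,1) at n=139: λ_k = cos(kπ/140); max |λ| at k=1 ⇒ ρ_J = cos(π/140) ≈ 0.9997482.
√(1−ρ_J²) simplifies to sin(π/140) = 0.0224381.
ω* = 2/(1+0.0224381) = 1.9561086
At ω = 1.9561086 every |λ(B_ω)| = ω−1, so ρ_SOR = 0.9561086.
For 4 digits: m = 4·ln10 / (−ln 0.9561086) = 9.21034/0.0448838 = 205.204; round up → m = 206.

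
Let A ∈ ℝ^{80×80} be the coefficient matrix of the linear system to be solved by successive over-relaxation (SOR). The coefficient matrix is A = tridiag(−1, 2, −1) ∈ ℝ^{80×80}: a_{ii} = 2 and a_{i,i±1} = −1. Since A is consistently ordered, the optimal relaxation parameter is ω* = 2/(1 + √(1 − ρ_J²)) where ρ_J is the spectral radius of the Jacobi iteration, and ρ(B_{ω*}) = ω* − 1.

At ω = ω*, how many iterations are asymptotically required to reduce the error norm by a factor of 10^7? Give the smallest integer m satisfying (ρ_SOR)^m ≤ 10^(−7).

ρ_J = max_k |cos(kπ/81)| = cos(π/81) = 0.9992480
√(1 − cos²(π/81)) = sin(π/81) ≈ 0.0387754.
[ω*] 2 ÷ (1 + 0.0387754) = 2 ÷ 1.0387754 = 1.9253440.
ρ_SOR = ω* − 1 = 1.9253440 − 1 = 0.9253440.
7·ln10 = 16.1181; −ln(0.9253440) = 0.0775897; m = ⌈16.1181/0.0775897⌉ = ⌈207.735⌉ = 208.

m = 208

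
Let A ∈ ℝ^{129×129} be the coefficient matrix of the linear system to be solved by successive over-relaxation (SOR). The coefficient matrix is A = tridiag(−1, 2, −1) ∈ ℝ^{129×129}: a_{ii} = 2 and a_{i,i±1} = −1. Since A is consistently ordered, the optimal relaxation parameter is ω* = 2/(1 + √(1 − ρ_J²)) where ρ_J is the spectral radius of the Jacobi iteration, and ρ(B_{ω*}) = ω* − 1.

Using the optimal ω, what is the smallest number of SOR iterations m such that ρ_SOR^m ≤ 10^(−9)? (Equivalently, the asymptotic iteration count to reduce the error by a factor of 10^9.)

m = 429

n=129: λ(B_J) = 1 − λ(A)/2 = cos(kπ/130); k=1 gives ρ_J = 0.9997080.
1 − cos²(π/130) = sin²(π/130) ⇒ √(1−ρ_J²) = sin(π/130) = 0.0241637.
Young: ω* = 2/(1+√(1−ρ_J²)) = 2/(1+0.0241637) = 2/1.0241637 = 1.9528128.
At ω = 1.9528128 every |λ(B_ω)| = ω−1, so ρ_SOR = 0.9528128.
ρ_SOR^m ≤ 10^(−9) ⇔ m ≥ 9·ln10/(−ln 0.9528128) = 20.7233/0.0483368 = 428.727; m = ⌈428.727⌉ = 429.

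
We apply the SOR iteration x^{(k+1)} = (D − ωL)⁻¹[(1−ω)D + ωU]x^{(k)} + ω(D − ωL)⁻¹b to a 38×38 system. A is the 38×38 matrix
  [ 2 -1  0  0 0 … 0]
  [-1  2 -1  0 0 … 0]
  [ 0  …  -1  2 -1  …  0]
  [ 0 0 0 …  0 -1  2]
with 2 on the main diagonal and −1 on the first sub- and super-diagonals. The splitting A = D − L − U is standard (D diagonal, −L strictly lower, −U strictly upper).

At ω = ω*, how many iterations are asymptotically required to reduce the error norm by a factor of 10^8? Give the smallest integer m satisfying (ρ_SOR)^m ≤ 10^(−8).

[ρ_J] n=38: ρ(B_J) = cos(π/(n+1)) = cos(π/39) = 0.9967573.
√(1−ρ_J²) simplifies to sin(π/39) = 0.0804666.
ω* = 2/(1 + 0.0804666) = 2/1.0804666 = 1.8510521.
ρ_SOR = ω* − 1 = 1.8510521 − 1 = 0.8510521.
Need (0.8510521)^m ≤ 10^(−8): m ≥ 8·ln10/|ln 0.8510521| = 18.4207/0.161282 = 114.214 ⇒ m = 115.

m = 115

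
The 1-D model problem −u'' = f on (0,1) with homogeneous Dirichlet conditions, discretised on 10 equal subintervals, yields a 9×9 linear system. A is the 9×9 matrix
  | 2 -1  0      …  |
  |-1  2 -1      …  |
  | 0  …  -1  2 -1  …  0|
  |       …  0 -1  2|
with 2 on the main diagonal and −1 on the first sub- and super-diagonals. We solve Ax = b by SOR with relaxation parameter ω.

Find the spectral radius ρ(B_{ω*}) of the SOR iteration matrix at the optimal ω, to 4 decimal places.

spectrum of D⁻¹(L+U) = {cos(kπ/10) : 1≤k≤9}; ρ_J = cos(π/10) = 0.9511.
√(1 − cos²(π/10)) = sin(π/10) ≈ 0.30902.
[ω*] 2 ÷ (1 + 0.30902) = 2 ÷ 1.30902 = 1.5279.
ρ_SOR = ω* − 1 = 1.5279 − 1 = 0.5279.

ρ_SOR = 0.5279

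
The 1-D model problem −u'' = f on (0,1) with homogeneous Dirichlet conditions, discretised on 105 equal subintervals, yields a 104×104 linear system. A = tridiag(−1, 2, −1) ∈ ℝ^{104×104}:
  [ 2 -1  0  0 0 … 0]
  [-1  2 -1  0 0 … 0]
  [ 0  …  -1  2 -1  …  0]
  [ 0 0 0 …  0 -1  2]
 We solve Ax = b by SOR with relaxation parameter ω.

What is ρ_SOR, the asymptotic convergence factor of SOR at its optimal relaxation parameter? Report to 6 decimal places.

ρ_SOR = 0.941907

[ρ_J] n=104: ρ(B_J) = cos(π/(n+1)) = cos(π/105) = 0.999552.
root = sin(π/105) = 0.0299155  (since 1−cos² = sin²).
So ω* = 2/1.0299155 = 1.941907 (Young).
Hence ρ(B_{ω*}) = 1.941907 − 1 = 0.941907.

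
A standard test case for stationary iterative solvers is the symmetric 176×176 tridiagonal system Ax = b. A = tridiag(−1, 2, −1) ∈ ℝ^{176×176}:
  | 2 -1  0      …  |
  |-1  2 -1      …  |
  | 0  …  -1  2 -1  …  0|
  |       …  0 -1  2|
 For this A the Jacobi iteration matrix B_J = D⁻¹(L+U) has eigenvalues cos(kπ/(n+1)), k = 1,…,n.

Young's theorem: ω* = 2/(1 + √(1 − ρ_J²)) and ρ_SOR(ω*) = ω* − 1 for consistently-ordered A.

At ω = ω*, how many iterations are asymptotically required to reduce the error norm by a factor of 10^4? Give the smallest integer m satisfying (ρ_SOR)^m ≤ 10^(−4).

spectrum of D⁻¹(L+U) = {cos(kπ/177) : 1≤k≤176}; ρ_J = cos(π/177) = 0.9998425.
1 − cos²(π/177) = sin²(π/177) ⇒ √(1−ρ_J²) = sin(π/177) = 0.0177482.
So ω* = 2/1.0177482 = 1.9651226 (Young).
ρ_SOR = ω* − 1 = 1.9651226 − 1 = 0.9651226.
m ≥ 4·ln10 / (−ln 0.9651226) = 259.445; smallest integer m = 260.

m = 260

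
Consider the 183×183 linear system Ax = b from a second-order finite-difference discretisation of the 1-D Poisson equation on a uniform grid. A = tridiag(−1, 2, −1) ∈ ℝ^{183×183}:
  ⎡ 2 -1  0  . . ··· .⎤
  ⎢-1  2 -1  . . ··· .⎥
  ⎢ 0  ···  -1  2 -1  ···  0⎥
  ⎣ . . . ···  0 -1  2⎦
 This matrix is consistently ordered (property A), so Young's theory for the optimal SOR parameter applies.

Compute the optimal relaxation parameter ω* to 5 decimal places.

½·tridiag(1,0,1) at n=183: λ_k = cos(kπ/184); max |λ| at k=1 ⇒ ρ_J = cos(π/184) ≈ 0.99985.
root = sin(π/184) = 0.017073  (since 1−cos² = sin²).
So ω* = 2/1.017073 = 1.96643 (Young).
ρ(B_{ω*}) = ω*−1 = 0.96643

ω* = 1.96643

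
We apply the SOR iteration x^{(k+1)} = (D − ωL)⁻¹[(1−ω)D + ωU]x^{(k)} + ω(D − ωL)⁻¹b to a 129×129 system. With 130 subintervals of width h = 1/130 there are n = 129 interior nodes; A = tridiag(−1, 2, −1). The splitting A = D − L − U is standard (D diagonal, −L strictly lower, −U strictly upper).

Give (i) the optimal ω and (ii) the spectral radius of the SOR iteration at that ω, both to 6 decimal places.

ω* = 1.952813, ρ_SOR = 0.952813

½·tridiag(1,0,1) at n=129: λ_k = cos(kπ/130); max |λ| at k=1 ⇒ ρ_J = cos(π/130) ≈ 0.999708.
1 − cos²(π/130) = sin²(π/130) ⇒ √(1−ρ_J²) = sin(π/130) = 0.0241637.
Then 2/(1+√(1−ρ_J²)) = 2/(1+0.0241637); ω* = 2/1.0241637 = 1.952813.
ρ(B_{ω*}) = ω*−1 = 0.952813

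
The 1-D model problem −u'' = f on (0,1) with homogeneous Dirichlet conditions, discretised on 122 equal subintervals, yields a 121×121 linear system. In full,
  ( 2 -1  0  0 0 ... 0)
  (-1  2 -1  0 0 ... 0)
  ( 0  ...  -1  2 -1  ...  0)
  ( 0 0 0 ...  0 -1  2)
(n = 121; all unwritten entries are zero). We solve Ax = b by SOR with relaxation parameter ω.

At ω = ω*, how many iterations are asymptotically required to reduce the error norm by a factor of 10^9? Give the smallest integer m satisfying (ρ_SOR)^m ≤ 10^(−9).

[ρ_J] n=121: ρ(B_J) = cos(π/(n+1)) = cos(π/122) = 0.9996685.
√(1−ρ_J²) = |sin(π/122)| = 0.0257479
Then 2/(1+√(1−ρ_J²)) = 2/(1+0.0257479); ω* = 2/1.0257479 = 1.9497968.
Hence ρ(B_{ω*}) = 1.9497968 − 1 = 0.9497968.
For 9 digits: m = 9·ln10 / (−ln 0.9497968) = 20.7233/0.0515072 = 402.338; round up → m = 403.

m = 403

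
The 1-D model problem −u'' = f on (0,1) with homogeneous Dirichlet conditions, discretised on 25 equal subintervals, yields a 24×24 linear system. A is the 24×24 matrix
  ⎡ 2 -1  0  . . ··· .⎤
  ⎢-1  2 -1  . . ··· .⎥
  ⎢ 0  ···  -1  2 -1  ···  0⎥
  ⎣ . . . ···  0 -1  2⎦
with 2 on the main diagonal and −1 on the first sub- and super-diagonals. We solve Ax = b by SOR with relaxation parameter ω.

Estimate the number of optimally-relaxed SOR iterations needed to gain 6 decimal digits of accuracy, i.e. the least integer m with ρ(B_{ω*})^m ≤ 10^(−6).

m = 55

[ρ_J] n=24: ρ(B_J) = cos(π/(n+1)) = cos(π/25) = 0.9921147.
1 − cos²(π/25) = sin²(π/25) ⇒ √(1−ρ_J²) = sin(π/25) = 0.1253332.
So ω* = 2/1.1253332 = 1.7772514 (Young).
ρ_SOR = ω* − 1 ≈ 0.7772514.
Need (0.7772514)^m ≤ 10^(−6): m ≥ 6·ln10/|ln 0.7772514| = 13.8155/0.251991 = 54.825 ⇒ m = 55.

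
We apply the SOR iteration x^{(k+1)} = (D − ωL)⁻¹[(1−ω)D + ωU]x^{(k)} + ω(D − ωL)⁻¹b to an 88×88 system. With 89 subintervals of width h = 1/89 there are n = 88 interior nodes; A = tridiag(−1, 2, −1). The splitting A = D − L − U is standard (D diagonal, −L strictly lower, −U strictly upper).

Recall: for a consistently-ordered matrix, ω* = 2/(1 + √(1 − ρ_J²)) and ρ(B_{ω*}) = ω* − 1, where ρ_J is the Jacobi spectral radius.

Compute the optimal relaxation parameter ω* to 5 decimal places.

[ρ_J] n=88: ρ(B_J) = cos(π/(n+1)) = cos(π/89) = 0.99938.
√(1 − cos²(π/89)) = sin(π/89) ≈ 0.035291.
So ω* = 2/1.035291 = 1.93182 (Young).
ρ(B_{ω*}) = ω*−1 = 0.93182

ω* = 1.93182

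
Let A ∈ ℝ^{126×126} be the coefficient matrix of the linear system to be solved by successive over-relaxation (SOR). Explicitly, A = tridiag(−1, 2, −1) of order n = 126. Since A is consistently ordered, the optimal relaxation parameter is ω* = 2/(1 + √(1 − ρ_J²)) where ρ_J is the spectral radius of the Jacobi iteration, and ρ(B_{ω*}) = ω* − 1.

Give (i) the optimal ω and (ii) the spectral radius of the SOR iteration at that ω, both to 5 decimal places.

[ρ_J] n=126: ρ(B_J) = cos(π/(n+1)) = cos(π/127) = 0.99969.
1 − cos²(π/127) = sin²(π/127) ⇒ √(1−ρ_J²) = sin(π/127) = 0.024734.
ω* = 2/(1+0.024734) = 1.95173
and ρ(B_{ω*}) = 1.95173 − 1 = 0.95173.

ω* = 1.95173, ρ_SOR = 0.95173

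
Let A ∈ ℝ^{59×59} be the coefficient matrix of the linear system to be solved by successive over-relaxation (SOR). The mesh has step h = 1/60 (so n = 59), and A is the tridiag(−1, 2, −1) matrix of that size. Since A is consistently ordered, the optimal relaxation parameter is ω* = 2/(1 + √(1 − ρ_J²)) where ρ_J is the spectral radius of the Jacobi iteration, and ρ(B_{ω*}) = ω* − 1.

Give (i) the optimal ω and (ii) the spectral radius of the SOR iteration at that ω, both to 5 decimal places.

ω* = 1.90053, ρ_SOR = 0.90053

spectrum of D⁻¹(L+U) = {cos(kπ/60) : 1≤k≤59}; ρ_J = cos(π/60) = 0.99863.
√(1 − cos²(π/60)) = sin(π/60) ≈ 0.052336.
So ω* = 2/1.052336 = 1.90053 (Young).
and ρ(B_{ω*}) = 1.90053 − 1 = 0.90053.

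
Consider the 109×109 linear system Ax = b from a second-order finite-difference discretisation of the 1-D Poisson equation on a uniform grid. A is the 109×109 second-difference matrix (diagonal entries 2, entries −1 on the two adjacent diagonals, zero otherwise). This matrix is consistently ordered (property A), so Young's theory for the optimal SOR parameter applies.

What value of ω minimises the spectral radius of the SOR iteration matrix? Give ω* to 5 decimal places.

With n=109, ρ(Jacobi) = cos(π/110) = 0.99959.
√(1 − cos²(π/110)) = sin(π/110) ≈ 0.028556.
Young: ω* = 2/(1+√(1−ρ_J²)) = 2/(1+0.028556) = 2/1.028556 = 1.94447.
and ρ(B_{ω*}) = 1.94447 − 1 = 0.94447.

ω* = 1.94447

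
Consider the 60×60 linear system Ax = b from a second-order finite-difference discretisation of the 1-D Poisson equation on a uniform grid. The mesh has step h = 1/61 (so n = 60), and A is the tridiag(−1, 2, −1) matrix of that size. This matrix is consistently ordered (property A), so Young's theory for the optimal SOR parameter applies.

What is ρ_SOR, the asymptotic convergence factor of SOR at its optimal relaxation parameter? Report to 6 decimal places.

ρ_SOR = 0.902083

spectrum of D⁻¹(L+U) = {cos(kπ/61) : 1≤k≤60}; ρ_J = cos(π/61) = 0.998674.
1 − cos²(π/61) = sin²(π/61) ⇒ √(1−ρ_J²) = sin(π/61) = 0.0514788.
Then 2/(1+√(1−ρ_J²)) = 2/(1+0.0514788); ω* = 2/1.0514788 = 1.902083.
At ω = 1.902083 every |λ(B_ω)| = ω−1, so ρ_SOR = 0.902083.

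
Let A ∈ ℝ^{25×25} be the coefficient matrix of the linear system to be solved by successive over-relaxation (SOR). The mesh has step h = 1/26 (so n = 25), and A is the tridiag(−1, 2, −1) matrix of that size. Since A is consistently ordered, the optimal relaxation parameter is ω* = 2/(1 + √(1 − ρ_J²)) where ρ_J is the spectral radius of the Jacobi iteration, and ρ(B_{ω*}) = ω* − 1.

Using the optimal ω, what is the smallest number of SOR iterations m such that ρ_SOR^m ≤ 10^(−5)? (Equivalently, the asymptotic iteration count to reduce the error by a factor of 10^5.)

m = 48

n=25: λ(B_J) = 1 − λ(A)/2 = cos(kπ/26); k=1 gives ρ_J = 0.9927089.
√(1−ρ_J²) simplifies to sin(π/26) = 0.1205367.
Young: ω* = 2/(1+√(1−ρ_J²)) = 2/(1+0.1205367) = 2/1.1205367 = 1.7848590.
ρ_SOR = ω* − 1 = 1.7848590 − 1 = 0.7848590.
ρ_SOR^m ≤ 10^(−5) ⇔ m ≥ 5·ln10/(−ln 0.7848590) = 11.5129/0.242251 = 47.525; m = ⌈47.525⌉ = 48.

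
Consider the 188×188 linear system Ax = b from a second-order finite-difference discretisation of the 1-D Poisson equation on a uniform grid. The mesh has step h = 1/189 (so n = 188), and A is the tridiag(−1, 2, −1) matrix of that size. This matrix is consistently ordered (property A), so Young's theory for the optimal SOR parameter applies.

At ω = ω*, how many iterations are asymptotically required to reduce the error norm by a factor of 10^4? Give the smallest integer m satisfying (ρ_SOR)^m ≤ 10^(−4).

m = 278

With n=188, ρ(Jacobi) = cos(π/189) = 0.9998619.
√(1 − cos²(π/189)) = sin(π/189) ≈ 0.0166214.
ω* = 2 / (1 + 0.0166214) = 2 / 1.0166214 ≈ 1.9673007.
At ω = 1.9673007 every |λ(B_ω)| = ω−1, so ρ_SOR = 0.9673007.
4·ln10 = 9.21034; −ln(0.9673007) = 0.0332459; m = ⌈9.21034/0.0332459⌉ = ⌈277.037⌉ = 278.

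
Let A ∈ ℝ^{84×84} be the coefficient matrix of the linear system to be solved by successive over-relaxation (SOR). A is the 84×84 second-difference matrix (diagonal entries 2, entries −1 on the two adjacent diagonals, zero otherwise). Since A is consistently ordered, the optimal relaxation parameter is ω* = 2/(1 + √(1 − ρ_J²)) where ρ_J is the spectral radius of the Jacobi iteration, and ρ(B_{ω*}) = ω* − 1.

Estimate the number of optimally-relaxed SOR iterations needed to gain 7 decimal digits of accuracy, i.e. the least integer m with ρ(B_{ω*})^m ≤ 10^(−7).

ρ_J = max_k |cos(kπ/85)| = cos(π/85) = 0.9993171
√(1−ρ_J²) = |sin(π/85)| = 0.0369515
ω* = 2/(1+0.0369515) = 1.9287305
ρ_SOR = ω* − 1 ≈ 0.9287305.
(0.9287305)^m ≤ 10^{−7}  ⇒  m·ln(0.9287305) ≤ −7·ln10  ⇒  m ≥ 217.999  ⇒  m = 218

m = 218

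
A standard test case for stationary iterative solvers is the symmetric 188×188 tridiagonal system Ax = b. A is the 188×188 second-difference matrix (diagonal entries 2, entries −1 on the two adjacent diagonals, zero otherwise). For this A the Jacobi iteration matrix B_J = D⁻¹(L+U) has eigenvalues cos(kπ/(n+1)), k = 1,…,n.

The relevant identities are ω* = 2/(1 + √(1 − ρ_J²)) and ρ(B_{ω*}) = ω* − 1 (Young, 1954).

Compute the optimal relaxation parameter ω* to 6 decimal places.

ρ_J = max_k |cos(kπ/189)| = cos(π/189) = 0.999862
root = sin(π/189) = 0.0166214  (since 1−cos² = sin²).
ω* = 2 / (1 + 0.0166214) = 2 / 1.0166214 ≈ 1.967301.
and ρ(B_{ω*}) = 1.967301 − 1 = 0.967301.

ω* = 1.967301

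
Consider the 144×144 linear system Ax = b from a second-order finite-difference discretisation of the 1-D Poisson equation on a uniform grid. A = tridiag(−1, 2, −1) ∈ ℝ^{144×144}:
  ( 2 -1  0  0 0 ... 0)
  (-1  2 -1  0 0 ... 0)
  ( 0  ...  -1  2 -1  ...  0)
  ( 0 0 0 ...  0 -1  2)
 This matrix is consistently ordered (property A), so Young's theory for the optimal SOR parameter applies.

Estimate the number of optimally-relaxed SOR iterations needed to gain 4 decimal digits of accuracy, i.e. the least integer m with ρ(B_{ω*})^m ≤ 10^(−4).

m = 213

[ρ_J] n=144: ρ(B_J) = cos(π/(n+1)) = cos(π/145) = 0.9997653.
√(1 − cos²(π/145)) = sin(π/145) ≈ 0.0216645.
ω* = 2/(1+0.0216645) = 1.9575898
[ρ_SOR] ω* − 1 = 0.9575898.
For 4 digits: m = 4·ln10 / (−ln 0.9575898) = 9.21034/0.0433358 = 212.534; round up → m = 213.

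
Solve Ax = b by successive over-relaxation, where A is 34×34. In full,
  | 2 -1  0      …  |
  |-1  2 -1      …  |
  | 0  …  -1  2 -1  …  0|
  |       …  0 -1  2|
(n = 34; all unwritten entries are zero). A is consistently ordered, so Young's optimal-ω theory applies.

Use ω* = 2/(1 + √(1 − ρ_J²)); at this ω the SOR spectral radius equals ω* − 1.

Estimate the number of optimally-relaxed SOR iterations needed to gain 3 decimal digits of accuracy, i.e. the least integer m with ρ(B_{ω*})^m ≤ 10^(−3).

[ρ_J] n=34: ρ(B_J) = cos(π/(n+1)) = cos(π/35) = 0.9959743.
√(1−ρ_J²) simplifies to sin(π/35) = 0.0896393.
ω* = 2/(1 + 0.0896393) = 2/1.0896393 = 1.8354698.
ρ_SOR = ω* − 1 ≈ 0.8354698.
3·ln10 = 6.90776; −ln(0.8354698) = 0.179761; m = ⌈6.90776/0.179761⌉ = ⌈38.427⌉ = 39.

m = 39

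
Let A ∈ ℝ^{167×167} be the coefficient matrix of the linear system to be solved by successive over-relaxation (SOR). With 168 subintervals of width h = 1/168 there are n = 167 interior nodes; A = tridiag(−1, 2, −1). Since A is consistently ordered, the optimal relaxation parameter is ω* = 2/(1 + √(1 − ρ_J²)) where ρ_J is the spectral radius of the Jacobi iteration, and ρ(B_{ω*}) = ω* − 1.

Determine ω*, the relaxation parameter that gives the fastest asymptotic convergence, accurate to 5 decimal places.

[ρ_J] n=167: ρ(B_J) = cos(π/(n+1)) = cos(π/168) = 0.99983.
root = sin(π/168) = 0.018699  (since 1−cos² = sin²).
Young: ω* = 2/(1+√(1−ρ_J²)) = 2/(1+0.018699) = 2/1.018699 = 1.96329.
At ω = 1.96329 every |λ(B_ω)| = ω−1, so ρ_SOR = 0.96329.

ω* = 1.96329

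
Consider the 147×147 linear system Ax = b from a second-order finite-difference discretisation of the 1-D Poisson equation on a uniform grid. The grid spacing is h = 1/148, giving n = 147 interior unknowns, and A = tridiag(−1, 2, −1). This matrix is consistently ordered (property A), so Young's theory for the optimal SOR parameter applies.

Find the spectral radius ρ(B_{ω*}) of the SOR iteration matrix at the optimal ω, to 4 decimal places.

[ρ_J] n=147: ρ(B_J) = cos(π/(n+1)) = cos(π/148) = 0.9998.
√(1 − cos²(π/148)) = sin(π/148) ≈ 0.02123.
Young: ω* = 2/(1+√(1−ρ_J²)) = 2/(1+0.02123) = 2/1.02123 = 1.9584.
ρ_SOR = ω* − 1 = 1.9584 − 1 = 0.9584.

ρ_SOR = 0.9584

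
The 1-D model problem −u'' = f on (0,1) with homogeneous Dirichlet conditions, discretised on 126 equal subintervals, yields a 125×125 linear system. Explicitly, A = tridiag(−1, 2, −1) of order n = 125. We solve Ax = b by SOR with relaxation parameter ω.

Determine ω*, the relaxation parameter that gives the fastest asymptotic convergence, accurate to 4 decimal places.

With n=125, ρ(Jacobi) = cos(π/126) = 0.9997.
1 − cos²(π/126) = sin²(π/126) ⇒ √(1−ρ_J²) = sin(π/126) = 0.02493.
Then 2/(1+√(1−ρ_J²)) = 2/(1+0.02493); ω* = 2/1.02493 = 1.9514.
and ρ(B_{ω*}) = 1.9514 − 1 = 0.9514.

ω* = 1.9514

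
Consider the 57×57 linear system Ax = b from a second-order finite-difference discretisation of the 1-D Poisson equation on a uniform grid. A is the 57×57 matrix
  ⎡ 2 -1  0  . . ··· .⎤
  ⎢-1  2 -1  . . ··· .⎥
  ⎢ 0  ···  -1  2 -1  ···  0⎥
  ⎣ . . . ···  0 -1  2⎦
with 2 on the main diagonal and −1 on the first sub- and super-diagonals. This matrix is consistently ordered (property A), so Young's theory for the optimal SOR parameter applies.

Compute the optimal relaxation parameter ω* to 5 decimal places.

ω* = 1.89728

n=57: λ(B_J) = 1 − λ(A)/2 = cos(kπ/58); k=1 gives ρ_J = 0.99853.
√(1 − cos²(π/58)) = sin(π/58) ≈ 0.054139.
Young: ω* = 2/(1+√(1−ρ_J²)) = 2/(1+0.054139) = 2/1.054139 = 1.89728.
ρ(B_{ω*}) = ω*−1 = 0.89728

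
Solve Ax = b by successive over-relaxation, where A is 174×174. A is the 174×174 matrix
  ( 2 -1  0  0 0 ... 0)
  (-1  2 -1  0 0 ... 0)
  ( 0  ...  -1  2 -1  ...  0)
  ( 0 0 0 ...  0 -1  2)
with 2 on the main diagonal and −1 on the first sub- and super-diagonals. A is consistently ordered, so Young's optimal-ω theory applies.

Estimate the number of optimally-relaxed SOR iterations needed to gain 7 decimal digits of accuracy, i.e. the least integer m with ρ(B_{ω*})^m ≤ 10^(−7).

½·tridiag(1,0,1) at n=174: λ_k = cos(kπ/175); max |λ| at k=1 ⇒ ρ_J = cos(π/175) ≈ 0.9998389.
√(1 − cos²(π/175)) = sin(π/175) ≈ 0.0179510.
ω* = 2 / (1 + 0.0179510) = 2 / 1.0179510 ≈ 1.9647311.
ρ(B_{ω*}) = ω*−1 = 0.9647311
Need (0.9647311)^m ≤ 10^(−7): m ≥ 7·ln10/|ln 0.9647311| = 16.1181/0.0359059 = 448.898 ⇒ m = 449.

m = 449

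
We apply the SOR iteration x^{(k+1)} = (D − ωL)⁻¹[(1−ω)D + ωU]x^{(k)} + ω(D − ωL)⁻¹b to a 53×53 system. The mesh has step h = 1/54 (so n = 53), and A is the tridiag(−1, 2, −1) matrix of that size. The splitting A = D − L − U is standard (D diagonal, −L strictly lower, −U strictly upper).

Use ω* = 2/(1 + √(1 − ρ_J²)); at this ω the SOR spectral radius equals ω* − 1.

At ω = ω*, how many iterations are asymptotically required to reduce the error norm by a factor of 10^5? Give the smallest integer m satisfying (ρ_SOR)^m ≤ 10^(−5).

½·tridiag(1,0,1) at n=53: λ_k = cos(kπ/54); max |λ| at k=1 ⇒ ρ_J = cos(π/54) ≈ 0.9983082.
1 − cos²(π/54) = sin²(π/54) ⇒ √(1−ρ_J²) = sin(π/54) = 0.0581448.
[ω*] 2 ÷ (1 + 0.0581448) = 2 ÷ 1.0581448 = 1.8901005.
[ρ_SOR] ω* − 1 = 0.8901005.
For 5 digits: m = 5·ln10 / (−ln 0.8901005) = 11.5129/0.116421 = 98.890; round up → m = 99.

m = 99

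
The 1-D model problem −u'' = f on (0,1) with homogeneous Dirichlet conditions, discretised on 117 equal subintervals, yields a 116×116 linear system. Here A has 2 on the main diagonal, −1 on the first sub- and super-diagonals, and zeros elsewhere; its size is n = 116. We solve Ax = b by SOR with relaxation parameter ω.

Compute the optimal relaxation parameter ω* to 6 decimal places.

With n=116, ρ(Jacobi) = cos(π/117) = 0.999640.
root = sin(π/117) = 0.0268480  (since 1−cos² = sin²).
ω* = 2/(1 + 0.0268480) = 2/1.0268480 = 1.947708.
At ω = 1.947708 every |λ(B_ω)| = ω−1, so ρ_SOR = 0.947708.

ω* = 1.947708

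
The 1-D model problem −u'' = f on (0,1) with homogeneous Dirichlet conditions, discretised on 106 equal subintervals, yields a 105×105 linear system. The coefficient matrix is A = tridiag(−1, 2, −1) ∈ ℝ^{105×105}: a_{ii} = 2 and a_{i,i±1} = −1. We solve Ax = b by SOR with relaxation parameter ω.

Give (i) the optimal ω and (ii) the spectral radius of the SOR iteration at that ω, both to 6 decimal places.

[ρ_J] n=105: ρ(B_J) = cos(π/(n+1)) = cos(π/106) = 0.999561.
√(1 − cos²(π/106)) = sin(π/106) ≈ 0.0296333.
So ω* = 2/1.0296333 = 1.942439 (Young).
[ρ_SOR] ω* − 1 = 0.942439.

ω* = 1.942439, ρ_SOR = 0.942439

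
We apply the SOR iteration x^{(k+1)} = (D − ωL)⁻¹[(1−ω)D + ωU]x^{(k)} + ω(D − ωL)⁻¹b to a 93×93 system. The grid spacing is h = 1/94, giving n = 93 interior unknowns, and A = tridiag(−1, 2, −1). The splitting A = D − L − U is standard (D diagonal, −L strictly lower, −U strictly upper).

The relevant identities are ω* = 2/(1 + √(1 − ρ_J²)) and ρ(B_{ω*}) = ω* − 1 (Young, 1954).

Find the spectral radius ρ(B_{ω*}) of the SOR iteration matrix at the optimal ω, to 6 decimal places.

n=93: λ(B_J) = 1 − λ(A)/2 = cos(kπ/94); k=1 gives ρ_J = 0.999442.
1 − cos²(π/94) = sin²(π/94) ⇒ √(1−ρ_J²) = sin(π/94) = 0.0334150.
Young: ω* = 2/(1+√(1−ρ_J²)) = 2/(1+0.0334150) = 2/1.0334150 = 1.935331.
and ρ(B_{ω*}) = 1.935331 − 1 = 0.935331.

ρ_SOR = 0.935331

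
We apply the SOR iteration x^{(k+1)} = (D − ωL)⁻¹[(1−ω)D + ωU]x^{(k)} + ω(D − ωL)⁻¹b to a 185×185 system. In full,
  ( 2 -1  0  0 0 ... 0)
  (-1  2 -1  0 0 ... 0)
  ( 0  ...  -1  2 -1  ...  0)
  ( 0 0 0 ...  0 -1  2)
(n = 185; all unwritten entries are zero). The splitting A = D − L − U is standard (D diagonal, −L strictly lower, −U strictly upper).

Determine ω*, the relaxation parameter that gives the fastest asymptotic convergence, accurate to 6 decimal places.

ω* = 1.966782

spectrum of D⁻¹(L+U) = {cos(kπ/186) : 1≤k≤185}; ρ_J = cos(π/186) = 0.999857.
√(1−ρ_J²) simplifies to sin(π/186) = 0.0168895.
[ω*] 2 ÷ (1 + 0.0168895) = 2 ÷ 1.0168895 = 1.966782.
[ρ_SOR] ω* − 1 = 0.966782.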